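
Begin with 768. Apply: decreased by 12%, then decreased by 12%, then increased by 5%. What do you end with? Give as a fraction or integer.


Start: 768
Step 1: decrease by 12% => multiply by 88/100
  768 * 88/100 = 16896/25
Step 2: decrease by 12% => multiply by 88/100
  16896/25 * 88/100 = 371712/625
Step 3: increase by 5% => multiply by 105/100
  371712/625 * 105/100 = 1951488/3125
Final value = 1951488/3125

1951488/3125


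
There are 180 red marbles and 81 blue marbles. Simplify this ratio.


Find GCD(180, 81)
GCD = 9
Divide both by 9: 180/9 = 20, 81/9 = 9
Simplified ratio = 20:9

20:9


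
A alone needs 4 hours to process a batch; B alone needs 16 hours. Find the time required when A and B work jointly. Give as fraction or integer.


Rate of A = 1/4 job per hour
Rate of B = 1/16 job per hour
Combined rate = 1/4 + 1/16
Find common denominator: (16 + 4)/(4*16) = 20/64
Combined rate = 5/16 job per hour
Time together = 1 / (5/16) = 16/5 hours

16/5


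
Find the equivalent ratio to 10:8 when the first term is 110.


Original ratio: 10:8
First term target: 110
Scale factor = 110 / 10 = 11
Multiply second term: 8 * 11 = 88
Equivalent ratio = 110:88

110:88


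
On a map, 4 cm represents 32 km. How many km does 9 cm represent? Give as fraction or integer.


Map scale: 4 cm = 32 km
Measured distance on map = 9 cm
Set up proportion: 9 * 32 / 4
= 288 / 4
= 72 km

72


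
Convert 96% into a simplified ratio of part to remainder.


Part = 96%, Remainder = 4%
Ratio = 96:4
GCD(96, 4) = 4
Simplify: 24:1 = 24:1

24:1


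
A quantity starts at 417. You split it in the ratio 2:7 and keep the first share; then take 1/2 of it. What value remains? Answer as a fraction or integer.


Start with 417.
Step 1: Split 2:7, first share = 417 * 2/9 = 278/3
Step 2: Take 1/2: 278/3 * 1/2 = 139/3
Final result = 139/3

139/3


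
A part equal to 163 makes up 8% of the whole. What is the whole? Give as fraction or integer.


Given: 163 is 8% of the whole
Set up: 163 = 8/100 * whole
whole = 163 * 100 / 8
whole = 16300 / 8
whole = 4075/2

4075/2


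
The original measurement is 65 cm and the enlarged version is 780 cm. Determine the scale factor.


Original length = 65 cm
Scaled length = 780 cm
Scale factor = 780 / 65
= 12

12


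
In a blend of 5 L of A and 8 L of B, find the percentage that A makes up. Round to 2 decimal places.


Volume of A = 5 L
Volume of B = 8 L
Total volume = 5 + 8 = 13 L
Percentage of A = (5/13) * 100
= 38.46%

38.46


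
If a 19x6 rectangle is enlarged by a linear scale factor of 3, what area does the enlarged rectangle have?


Original dimensions: 19 x 6
Enlargement factor = 3
New width = 19 * 3 = 57
New height = 6 * 3 = 18
New area = 57 * 18 = 1026

1026


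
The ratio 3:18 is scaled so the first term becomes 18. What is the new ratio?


Original ratio: 3:18
First term target: 18
Scale factor = 18 / 3 = 6
Multiply second term: 18 * 6 = 108
Equivalent ratio = 18:108

18:108


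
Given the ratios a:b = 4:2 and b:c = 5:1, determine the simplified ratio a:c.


Given a:b = 4:2 and b:c = 5:1
Make b consistent. Multiply first ratio by 5: a:b = 20:10
Multiply second ratio by 2: b:c = 10:2
Now b = 10 in both, so a:b:c = 20:10:2
Therefore a:c = 20:2
Simplify by GCD: a:c = 10:1

10:1


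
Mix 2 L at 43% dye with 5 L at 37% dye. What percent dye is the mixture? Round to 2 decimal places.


Solute in mixture 1 = 43% of 2 L = 2*43/100 = 43/50 L
Solute in mixture 2 = 37% of 5 L = 5*37/100 = 37/20 L
Total solute = 43/50 + 37/20 = 271/100 L
Total volume = 2 + 5 = 7 L
Final concentration = 271/100/7 * 100 = 38.71%

38.71


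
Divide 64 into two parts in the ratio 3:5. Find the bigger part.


Total parts = 3 + 5 = 8
Value per part = 64 / 8 = 8
First share = 3 * 8 = 24
Second share = 5 * 8 = 40
Larger share = 40

40


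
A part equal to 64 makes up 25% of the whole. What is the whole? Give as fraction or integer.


Given: 64 is 25% of the whole
Set up: 64 = 25/100 * whole
whole = 64 * 100 / 25
whole = 6400 / 25
whole = 256

256


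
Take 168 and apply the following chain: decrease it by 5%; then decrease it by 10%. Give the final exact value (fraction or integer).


Start with 168.
Step 1: Decrease by 5%: 168 * 95/100 = 798/5
Step 2: Decrease by 10%: 798/5 * 90/100 = 3591/25
Final result = 3591/25

3591/25


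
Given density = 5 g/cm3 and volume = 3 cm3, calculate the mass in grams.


Using mass = density * volume
Density = 5 g/cm3
Volume = 3 cm3
Mass = 5 * 3
= 15 g

15


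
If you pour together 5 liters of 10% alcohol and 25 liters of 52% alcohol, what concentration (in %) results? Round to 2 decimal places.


Solute in mixture 1 = 10% of 5 L = 5*10/100 = 1/2 L
Solute in mixture 2 = 52% of 25 L = 25*52/100 = 13 L
Total solute = 1/2 + 13 = 27/2 L
Total volume = 5 + 25 = 30 L
Final concentration = 27/2/30 * 100 = 45.00%

45.00


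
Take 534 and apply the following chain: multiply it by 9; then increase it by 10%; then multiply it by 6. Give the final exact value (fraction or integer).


Start with 534.
Step 1: Multiply by 9: 534 * 9 = 4806
Step 2: Increase by 10%: 4806 * 110/100 = 26433/5
Step 3: Multiply by 6: 26433/5 * 6 = 158598/5
Final result = 158598/5

158598/5


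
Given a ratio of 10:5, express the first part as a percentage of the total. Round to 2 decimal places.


Total parts = 10 + 5 = 15
First part fraction = 10/15
Percentage = (10/15) * 100
= 0.666667 * 100
= 66.67%

66.67


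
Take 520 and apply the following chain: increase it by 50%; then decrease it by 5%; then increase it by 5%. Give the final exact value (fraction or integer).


Start with 520.
Step 1: Increase by 50%: 520 * 150/100 = 780
Step 2: Decrease by 5%: 780 * 95/100 = 741
Step 3: Increase by 5%: 741 * 105/100 = 15561/20
Final result = 15561/20

15561/20


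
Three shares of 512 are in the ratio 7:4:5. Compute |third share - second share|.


Total parts = 7 + 4 + 5 = 16
Value per part = 512 / 16 = 32
Shares: 7*32=224, 4*32=128, 5*32=160
Third share = 160, second share = 128
Difference = |160 - 128| = 32

32


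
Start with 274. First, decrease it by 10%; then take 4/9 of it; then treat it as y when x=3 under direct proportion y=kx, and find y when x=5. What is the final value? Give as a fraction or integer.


Start with 274.
Step 1: Decrease by 10%: 274 * 90/100 = 1233/5
Step 2: Take 4/9: 1233/5 * 4/9 = 548/5
Step 3: Direct prop: k = (548/5)/3; new y = k*5 = 548/5*5/3 = 548/3
Final result = 548/3

548/3


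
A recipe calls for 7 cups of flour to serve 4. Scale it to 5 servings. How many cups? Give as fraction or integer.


Original: 7 cups for 4 servings
Target servings = 5
Scaling factor = 5/4
New amount = 7 * 5/4
= 35/4
= 35/4 cups

35/4


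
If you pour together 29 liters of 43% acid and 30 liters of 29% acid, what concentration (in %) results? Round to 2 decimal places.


Solute in mixture 1 = 43% of 29 L = 29*43/100 = 1247/100 L
Solute in mixture 2 = 29% of 30 L = 30*29/100 = 87/10 L
Total solute = 1247/100 + 87/10 = 2117/100 L
Total volume = 29 + 30 = 59 L
Final concentration = 2117/100/59 * 100 = 35.88%

35.88


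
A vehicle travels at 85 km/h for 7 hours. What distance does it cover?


Using distance = speed * time
Speed = 85 km/h
Time = 7 hours
Distance = 85 * 7
= 595 km

595


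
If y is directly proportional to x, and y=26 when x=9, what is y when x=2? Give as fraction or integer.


Direct proportion: y = kx
Find k: k = 26/9 = 26/9
Compute y at x=2: y = 26/9 * 2
y = 52/9

52/9


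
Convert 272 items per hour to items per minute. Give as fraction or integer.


Converting from per hour to per minute
Rate = 272 items per hour
Divide by 60: 272/60
= 68/15 items per minute

68/15


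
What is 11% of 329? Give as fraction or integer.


Compute 11% of 329
Convert percentage: 11% = 11/100
Multiply: 329 * 11/100
= 3619/100
= 3619/100

3619/100


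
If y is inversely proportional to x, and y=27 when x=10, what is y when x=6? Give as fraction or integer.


Inverse proportion: y = k/x
Find k: k = 10 * 27 = 270
Compute y at x=6: y = 270/6
y = 45

45


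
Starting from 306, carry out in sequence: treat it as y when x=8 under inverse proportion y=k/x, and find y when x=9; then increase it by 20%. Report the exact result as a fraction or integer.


Start with 306.
Step 1: Inverse prop: k = (306)*8; new y = k/9 = 306*8/9 = 272
Step 2: Increase by 20%: 272 * 120/100 = 1632/5
Final result = 1632/5

1632/5


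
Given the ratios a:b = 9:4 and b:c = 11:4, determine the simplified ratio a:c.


Given a:b = 9:4 and b:c = 11:4
Make b consistent. Multiply first ratio by 11: a:b = 99:44
Multiply second ratio by 4: b:c = 44:16
Now b = 44 in both, so a:b:c = 99:44:16
Therefore a:c = 99:16
Simplify by GCD: a:c = 99:16

99:16


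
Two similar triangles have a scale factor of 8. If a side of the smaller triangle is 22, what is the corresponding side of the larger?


Similar triangles have proportional sides
Scale factor = 8
Smaller side = 22
Corresponding larger side = 22 * 8
= 176

176


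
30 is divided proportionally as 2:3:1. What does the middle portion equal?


Ratio = 2:3:1
Total parts = 2 + 3 + 1 = 6
Value per part = 30 / 6 = 5
First share = 2 * 5 = 10
Middle share = 3 * 5 = 15
Third share = 1 * 5 = 5

15


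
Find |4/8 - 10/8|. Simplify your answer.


Simplify: 4/8 = 1/2 and 10/8 = 5/4
Find common denominator: LCD = 4
Convert: 2/4 and 5/4
Difference = |2 - 5|/4 = 3/4
Simplified = 3/4

3/4


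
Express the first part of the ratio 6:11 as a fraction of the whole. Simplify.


Total parts = 6 + 11 = 17
First part fraction = 6/17
Simplify: 6/17 = 6/17

6/17


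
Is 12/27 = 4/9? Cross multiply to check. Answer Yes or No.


Cross multiply to check 12/27 = 4/9
Left cross product: 12 * 9 = 108
Right cross product: 27 * 4 = 108
108 = 108
Equal, so proportions match => Yes

Yes


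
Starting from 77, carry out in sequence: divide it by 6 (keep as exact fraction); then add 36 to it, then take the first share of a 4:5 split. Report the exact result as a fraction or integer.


Start with 77.
Step 1: Divide by 6: 77 / 6 = 77/6
Step 2: Add 36: 77/6+36=293/6; split 4:5 first = 293/6*4/9 = 586/27
Final result = 586/27

586/27


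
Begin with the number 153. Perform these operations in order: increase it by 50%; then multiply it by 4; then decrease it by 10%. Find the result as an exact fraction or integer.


Start with 153.
Step 1: Increase by 50%: 153 * 150/100 = 459/2
Step 2: Multiply by 4: 459/2 * 4 = 918
Step 3: Decrease by 10%: 918 * 90/100 = 4131/5
Final result = 4131/5

4131/5


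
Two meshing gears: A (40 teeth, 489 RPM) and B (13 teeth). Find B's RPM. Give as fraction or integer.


Gear ratio: teeth_A * RPM_A = teeth_B * RPM_B
40 * 489 = 13 * RPM_B
19560 = 13 * RPM_B
RPM_B = 19560 / 13
RPM_B = 19560/13

19560/13


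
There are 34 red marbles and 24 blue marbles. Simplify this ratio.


Find GCD(34, 24)
GCD = 2
Divide both by 2: 34/2 = 17, 24/2 = 12
Simplified ratio = 17:12

17:12


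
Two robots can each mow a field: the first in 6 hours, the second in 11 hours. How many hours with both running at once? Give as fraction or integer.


Rate of A = 1/6 job per hour
Rate of B = 1/11 job per hour
Combined rate = 1/6 + 1/11
Find common denominator: (11 + 6)/(6*11) = 17/66
Combined rate = 17/66 job per hour
Time together = 1 / (17/66) = 66/17 hours

66/17


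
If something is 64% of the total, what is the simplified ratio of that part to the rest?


Part = 64%, Remainder = 36%
Ratio = 64:36
GCD(64, 36) = 4
Simplify: 16:9 = 16:9

16:9


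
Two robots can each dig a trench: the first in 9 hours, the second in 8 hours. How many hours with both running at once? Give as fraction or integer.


Rate of A = 1/9 job per hour
Rate of B = 1/8 job per hour
Combined rate = 1/9 + 1/8
Find common denominator: (8 + 9)/(9*8) = 17/72
Combined rate = 17/72 job per hour
Time together = 1 / (17/72) = 72/17 hours

72/17


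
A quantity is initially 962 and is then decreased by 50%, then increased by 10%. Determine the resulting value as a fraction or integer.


Start: 962
Step 1: decrease by 50% => multiply by 50/100
  962 * 50/100 = 481
Step 2: increase by 10% => multiply by 110/100
  481 * 110/100 = 5291/10
Final value = 5291/10

5291/10


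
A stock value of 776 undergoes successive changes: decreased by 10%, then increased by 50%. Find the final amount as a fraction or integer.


Start: 776
Step 1: decrease by 10% => multiply by 90/100
  776 * 90/100 = 3492/5
Step 2: increase by 50% => multiply by 150/100
  3492/5 * 150/100 = 5238/5
Final value = 5238/5

5238/5


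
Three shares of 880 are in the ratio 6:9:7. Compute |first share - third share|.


Total parts = 6 + 9 + 7 = 22
Value per part = 880 / 22 = 40
Shares: 6*40=240, 9*40=360, 7*40=280
First share = 240, third share = 280
Difference = |240 - 280| = 40

40


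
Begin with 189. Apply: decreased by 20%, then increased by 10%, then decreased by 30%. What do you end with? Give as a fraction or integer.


Start: 189
Step 1: decrease by 20% => multiply by 80/100
  189 * 80/100 = 756/5
Step 2: increase by 10% => multiply by 110/100
  756/5 * 110/100 = 4158/25
Step 3: decrease by 30% => multiply by 70/100
  4158/25 * 70/100 = 14553/125
Final value = 14553/125

14553/125


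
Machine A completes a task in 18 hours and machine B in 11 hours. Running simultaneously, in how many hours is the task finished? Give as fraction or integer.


Rate of A = 1/18 job per hour
Rate of B = 1/11 job per hour
Combined rate = 1/18 + 1/11
Find common denominator: (11 + 18)/(18*11) = 29/198
Combined rate = 29/198 job per hour
Time together = 1 / (29/198) = 198/29 hours

198/29


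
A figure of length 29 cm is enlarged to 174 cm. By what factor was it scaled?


Original length = 29 cm
Scaled length = 174 cm
Scale factor = 174 / 29
= 6

6


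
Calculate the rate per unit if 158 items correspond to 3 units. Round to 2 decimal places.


Total items = 158
Number of units = 3
Unit rate = 158 / 3
= 52.67 items per unit

52.67


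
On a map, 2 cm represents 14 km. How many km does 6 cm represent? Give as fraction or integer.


Map scale: 2 cm = 14 km
Measured distance on map = 6 cm
Set up proportion: 6 * 14 / 2
= 84 / 2
= 42 km

42


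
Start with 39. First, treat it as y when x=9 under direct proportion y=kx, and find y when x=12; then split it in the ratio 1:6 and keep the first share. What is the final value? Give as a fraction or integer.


Start with 39.
Step 1: Direct prop: k = (39)/9; new y = k*12 = 39*12/9 = 52
Step 2: Split 1:6, first share = 52 * 1/7 = 52/7
Final result = 52/7

52/7


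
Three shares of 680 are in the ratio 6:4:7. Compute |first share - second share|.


Total parts = 6 + 4 + 7 = 17
Value per part = 680 / 17 = 40
Shares: 6*40=240, 4*40=160, 7*40=280
First share = 240, second share = 160
Difference = |240 - 160| = 80

80


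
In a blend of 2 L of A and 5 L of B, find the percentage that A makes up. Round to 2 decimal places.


Volume of A = 2 L
Volume of B = 5 L
Total volume = 2 + 5 = 7 L
Percentage of A = (2/7) * 100
= 28.57%

28.57


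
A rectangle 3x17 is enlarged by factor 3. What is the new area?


Original dimensions: 3 x 17
Enlargement factor = 3
New width = 3 * 3 = 9
New height = 17 * 3 = 51
New area = 9 * 51 = 459

459


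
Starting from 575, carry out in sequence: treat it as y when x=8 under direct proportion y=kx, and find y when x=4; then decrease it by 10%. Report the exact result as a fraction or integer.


Start with 575.
Step 1: Direct prop: k = (575)/8; new y = k*4 = 575*4/8 = 575/2
Step 2: Decrease by 10%: 575/2 * 90/100 = 1035/4
Final result = 1035/4

1035/4


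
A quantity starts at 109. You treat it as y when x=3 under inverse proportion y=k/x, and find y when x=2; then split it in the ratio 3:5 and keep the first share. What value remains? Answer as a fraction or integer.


Start with 109.
Step 1: Inverse prop: k = (109)*3; new y = k/2 = 109*3/2 = 327/2
Step 2: Split 3:5, first share = 327/2 * 3/8 = 981/16
Final result = 981/16

981/16


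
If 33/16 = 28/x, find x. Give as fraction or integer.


Setting up: 33/16 = 28/x
Cross multiply: 33 * x = 16 * 28
33x = 448
x = 448/33
x = 448/33

448/33


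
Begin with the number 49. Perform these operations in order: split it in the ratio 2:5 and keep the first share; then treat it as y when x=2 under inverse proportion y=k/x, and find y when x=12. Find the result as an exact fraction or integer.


Start with 49.
Step 1: Split 2:5, first share = 49 * 2/7 = 14
Step 2: Inverse prop: k = (14)*2; new y = k/12 = 14*2/12 = 7/3
Final result = 7/3

7/3


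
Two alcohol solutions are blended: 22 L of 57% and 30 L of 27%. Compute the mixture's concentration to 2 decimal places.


Solute in mixture 1 = 57% of 22 L = 22*57/100 = 627/50 L
Solute in mixture 2 = 27% of 30 L = 30*27/100 = 81/10 L
Total solute = 627/50 + 81/10 = 516/25 L
Total volume = 22 + 30 = 52 L
Final concentration = 516/25/52 * 100 = 39.69%

39.69


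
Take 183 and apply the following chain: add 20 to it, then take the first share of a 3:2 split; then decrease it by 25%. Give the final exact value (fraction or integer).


Start with 183.
Step 1: Add 20: 183+20=203; split 3:2 first = 203*3/5 = 609/5
Step 2: Decrease by 25%: 609/5 * 75/100 = 1827/20
Final result = 1827/20

1827/20


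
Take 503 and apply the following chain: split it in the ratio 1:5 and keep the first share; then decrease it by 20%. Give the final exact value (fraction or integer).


Start with 503.
Step 1: Split 1:5, first share = 503 * 1/6 = 503/6
Step 2: Decrease by 20%: 503/6 * 80/100 = 1006/15
Final result = 1006/15

1006/15


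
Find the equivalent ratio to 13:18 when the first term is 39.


Original ratio: 13:18
First term target: 39
Scale factor = 39 / 13 = 3
Multiply second term: 18 * 3 = 54
Equivalent ratio = 39:54

39:54


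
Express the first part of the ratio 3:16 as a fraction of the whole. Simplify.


Total parts = 3 + 16 = 19
First part fraction = 3/19
Simplify: 3/19 = 3/19

3/19


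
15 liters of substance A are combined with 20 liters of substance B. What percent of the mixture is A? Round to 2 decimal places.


Volume of A = 15 L
Volume of B = 20 L
Total volume = 15 + 20 = 35 L
Percentage of A = (15/35) * 100
= 42.86%

42.86


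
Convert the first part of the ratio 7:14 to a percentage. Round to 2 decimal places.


Total parts = 7 + 14 = 21
First part fraction = 7/21
Percentage = (7/21) * 100
= 0.333333 * 100
= 33.33%

33.33


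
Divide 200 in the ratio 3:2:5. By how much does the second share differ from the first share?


Total parts = 3 + 2 + 5 = 10
Value per part = 200 / 10 = 20
Shares: 3*20=60, 2*20=40, 5*20=100
Second share = 40, first share = 60
Difference = |40 - 60| = 20

20


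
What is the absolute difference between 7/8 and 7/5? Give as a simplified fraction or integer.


Simplify: 7/8 = 7/8 and 7/5 = 7/5
Find common denominator: LCD = 40
Convert: 35/40 and 56/40
Difference = |35 - 56|/40 = 21/40
Simplified = 21/40

21/40


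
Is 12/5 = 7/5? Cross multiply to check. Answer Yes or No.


Cross multiply to check 12/5 = 7/5
Left cross product: 12 * 5 = 60
Right cross product: 5 * 7 = 35
60 != 35
Not equal, so proportions differ => No

No


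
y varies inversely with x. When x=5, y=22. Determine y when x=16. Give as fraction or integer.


Inverse proportion: y = k/x
Find k: k = 5 * 22 = 110
Compute y at x=16: y = 110/16
y = 55/8

55/8


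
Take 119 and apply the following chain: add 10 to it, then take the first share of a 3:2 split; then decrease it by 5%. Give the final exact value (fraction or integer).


Start with 119.
Step 1: Add 10: 119+10=129; split 3:2 first = 129*3/5 = 387/5
Step 2: Decrease by 5%: 387/5 * 95/100 = 7353/100
Final result = 7353/100

7353/100


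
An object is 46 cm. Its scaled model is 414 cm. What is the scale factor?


Original length = 46 cm
Scaled length = 414 cm
Scale factor = 414 / 46
= 9

9


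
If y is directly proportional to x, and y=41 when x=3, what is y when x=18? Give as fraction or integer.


Direct proportion: y = kx
Find k: k = 41/3 = 41/3
Compute y at x=18: y = 41/3 * 18
y = 246

246


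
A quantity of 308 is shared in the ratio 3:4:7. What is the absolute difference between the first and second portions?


Total parts = 3 + 4 + 7 = 14
Value per part = 308 / 14 = 22
Shares: 3*22=66, 4*22=88, 7*22=154
First share = 66, second share = 88
Difference = |66 - 88| = 22

22


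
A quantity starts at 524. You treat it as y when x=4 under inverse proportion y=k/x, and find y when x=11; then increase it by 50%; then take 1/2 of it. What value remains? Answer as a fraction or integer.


Start with 524.
Step 1: Inverse prop: k = (524)*4; new y = k/11 = 524*4/11 = 2096/11
Step 2: Increase by 50%: 2096/11 * 150/100 = 3144/11
Step 3: Take 1/2: 3144/11 * 1/2 = 1572/11
Final result = 1572/11

1572/11


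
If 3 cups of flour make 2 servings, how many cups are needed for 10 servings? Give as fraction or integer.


Original: 3 cups for 2 servings
Target servings = 10
Scaling factor = 10/2
New amount = 3 * 10/2
= 30/2
= 15 cups

15


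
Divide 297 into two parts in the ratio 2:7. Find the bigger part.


Total parts = 2 + 7 = 9
Value per part = 297 / 9 = 33
First share = 2 * 33 = 66
Second share = 7 * 33 = 231
Larger share = 231

231


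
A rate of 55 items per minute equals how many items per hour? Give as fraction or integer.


Converting from per minute to per hour
Rate = 55 items per minute
Multiply by 60: 55 * 60
= 3300 items per hour

3300


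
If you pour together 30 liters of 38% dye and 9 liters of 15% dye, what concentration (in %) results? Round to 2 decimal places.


Solute in mixture 1 = 38% of 30 L = 30*38/100 = 57/5 L
Solute in mixture 2 = 15% of 9 L = 9*15/100 = 27/20 L
Total solute = 57/5 + 27/20 = 51/4 L
Total volume = 30 + 9 = 39 L
Final concentration = 51/4/39 * 100 = 32.69%

32.69


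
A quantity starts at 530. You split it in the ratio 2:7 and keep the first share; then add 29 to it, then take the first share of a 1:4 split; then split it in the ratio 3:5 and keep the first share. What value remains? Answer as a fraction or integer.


Start with 530.
Step 1: Split 2:7, first share = 530 * 2/9 = 1060/9
Step 2: Add 29: 1060/9+29=1321/9; split 1:4 first = 1321/9*1/5 = 1321/45
Step 3: Split 3:5, first share = 1321/45 * 3/8 = 1321/120
Final result = 1321/120

1321/120


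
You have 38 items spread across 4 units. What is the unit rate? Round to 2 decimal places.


Total items = 38
Number of units = 4
Unit rate = 38 / 4
= 9.50 items per unit

9.50


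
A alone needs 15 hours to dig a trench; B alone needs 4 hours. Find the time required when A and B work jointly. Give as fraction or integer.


Rate of A = 1/15 job per hour
Rate of B = 1/4 job per hour
Combined rate = 1/15 + 1/4
Find common denominator: (4 + 15)/(15*4) = 19/60
Combined rate = 19/60 job per hour
Time together = 1 / (19/60) = 60/19 hours

60/19


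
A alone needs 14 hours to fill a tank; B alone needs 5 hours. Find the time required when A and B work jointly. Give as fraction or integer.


Rate of A = 1/14 job per hour
Rate of B = 1/5 job per hour
Combined rate = 1/14 + 1/5
Find common denominator: (5 + 14)/(14*5) = 19/70
Combined rate = 19/70 job per hour
Time together = 1 / (19/70) = 70/19 hours

70/19


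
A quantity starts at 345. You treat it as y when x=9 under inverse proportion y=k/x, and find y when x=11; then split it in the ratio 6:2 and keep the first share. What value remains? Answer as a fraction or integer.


Start with 345.
Step 1: Inverse prop: k = (345)*9; new y = k/11 = 345*9/11 = 3105/11
Step 2: Split 6:2, first share = 3105/11 * 6/8 = 9315/44
Final result = 9315/44

9315/44


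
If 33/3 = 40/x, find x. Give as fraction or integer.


Setting up: 33/3 = 40/x
Cross multiply: 33 * x = 3 * 40
33x = 120
x = 120/33
x = 40/11

40/11


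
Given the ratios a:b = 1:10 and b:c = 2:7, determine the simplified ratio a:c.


Given a:b = 1:10 and b:c = 2:7
Make b consistent. Multiply first ratio by 2: a:b = 2:20
Multiply second ratio by 10: b:c = 20:70
Now b = 20 in both, so a:b:c = 2:20:70
Therefore a:c = 2:70
Simplify by GCD: a:c = 1:35

1:35


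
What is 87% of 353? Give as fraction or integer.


Compute 87% of 353
Convert percentage: 87% = 87/100
Multiply: 353 * 87/100
= 30711/100
= 30711/100

30711/100


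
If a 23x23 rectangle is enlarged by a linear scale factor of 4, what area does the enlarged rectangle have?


Original dimensions: 23 x 23
Enlargement factor = 4
New width = 23 * 4 = 92
New height = 23 * 4 = 92
New area = 92 * 92 = 8464

8464


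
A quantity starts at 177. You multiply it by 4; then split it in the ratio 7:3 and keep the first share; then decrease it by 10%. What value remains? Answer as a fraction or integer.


Start with 177.
Step 1: Multiply by 4: 177 * 4 = 708
Step 2: Split 7:3, first share = 708 * 7/10 = 2478/5
Step 3: Decrease by 10%: 2478/5 * 90/100 = 11151/25
Final result = 11151/25

11151/25


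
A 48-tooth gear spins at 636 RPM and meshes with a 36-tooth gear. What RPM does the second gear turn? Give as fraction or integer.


Gear ratio: teeth_A * RPM_A = teeth_B * RPM_B
48 * 636 = 36 * RPM_B
30528 = 36 * RPM_B
RPM_B = 30528 / 36
RPM_B = 848

848


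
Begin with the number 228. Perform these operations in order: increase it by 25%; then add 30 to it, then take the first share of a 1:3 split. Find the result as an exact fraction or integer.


Start with 228.
Step 1: Increase by 25%: 228 * 125/100 = 285
Step 2: Add 30: 285+30=315; split 1:3 first = 315*1/4 = 315/4
Final result = 315/4

315/4


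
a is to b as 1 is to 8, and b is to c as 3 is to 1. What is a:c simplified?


Given a:b = 1:8 and b:c = 3:1
Make b consistent. Multiply first ratio by 3: a:b = 3:24
Multiply second ratio by 8: b:c = 24:8
Now b = 24 in both, so a:b:c = 3:24:8
Therefore a:c = 3:8
Simplify by GCD: a:c = 3:8

3:8


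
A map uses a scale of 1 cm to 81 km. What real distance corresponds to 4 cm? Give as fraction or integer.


Map scale: 1 cm = 81 km
Measured distance on map = 4 cm
Set up proportion: 4 * 81 / 1
= 324 / 1
= 324 km

324


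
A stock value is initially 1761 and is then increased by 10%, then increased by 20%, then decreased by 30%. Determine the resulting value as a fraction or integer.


Start: 1761
Step 1: increase by 10% => multiply by 110/100
  1761 * 110/100 = 19371/10
Step 2: increase by 20% => multiply by 120/100
  19371/10 * 120/100 = 58113/25
Step 3: decrease by 30% => multiply by 70/100
  58113/25 * 70/100 = 406791/250
Final value = 406791/250

406791/250


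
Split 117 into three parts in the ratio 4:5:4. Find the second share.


Ratio = 4:5:4
Total parts = 4 + 5 + 4 = 13
Value per part = 117 / 13 = 9
First share = 4 * 9 = 36
Middle share = 5 * 9 = 45
Third share = 4 * 9 = 36

45


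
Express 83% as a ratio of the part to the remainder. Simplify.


Part = 83%, Remainder = 17%
Ratio = 83:17
GCD(83, 17) = 1
Simplify: 83:17 = 83:17

83:17


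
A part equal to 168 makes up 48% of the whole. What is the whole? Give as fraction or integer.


Given: 168 is 48% of the whole
Set up: 168 = 48/100 * whole
whole = 168 * 100 / 48
whole = 16800 / 48
whole = 350

350


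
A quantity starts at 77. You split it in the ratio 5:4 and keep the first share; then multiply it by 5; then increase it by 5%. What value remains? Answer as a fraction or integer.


Start with 77.
Step 1: Split 5:4, first share = 77 * 5/9 = 385/9
Step 2: Multiply by 5: 385/9 * 5 = 1925/9
Step 3: Increase by 5%: 1925/9 * 105/100 = 2695/12
Final result = 2695/12

2695/12


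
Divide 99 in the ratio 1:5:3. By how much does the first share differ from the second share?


Total parts = 1 + 5 + 3 = 9
Value per part = 99 / 9 = 11
Shares: 1*11=11, 5*11=55, 3*11=33
First share = 11, second share = 55
Difference = |11 - 55| = 44

44


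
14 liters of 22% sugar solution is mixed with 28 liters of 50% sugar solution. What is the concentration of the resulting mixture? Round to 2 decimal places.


Solute in mixture 1 = 22% of 14 L = 14*22/100 = 77/25 L
Solute in mixture 2 = 50% of 28 L = 28*50/100 = 14 L
Total solute = 77/25 + 14 = 427/25 L
Total volume = 14 + 28 = 42 L
Final concentration = 427/25/42 * 100 = 40.67%

40.67


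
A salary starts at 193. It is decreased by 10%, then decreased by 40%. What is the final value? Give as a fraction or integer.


Start: 193
Step 1: decrease by 10% => multiply by 90/100
  193 * 90/100 = 1737/10
Step 2: decrease by 40% => multiply by 60/100
  1737/10 * 60/100 = 5211/50
Final value = 5211/50

5211/50


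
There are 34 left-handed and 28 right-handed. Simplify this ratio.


Find GCD(34, 28)
GCD = 2
Divide both by 2: 34/2 = 17, 28/2 = 14
Simplified ratio = 17:14

17:14


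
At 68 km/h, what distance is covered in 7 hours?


Using distance = speed * time
Speed = 68 km/h
Time = 7 hours
Distance = 68 * 7
= 476 km

476


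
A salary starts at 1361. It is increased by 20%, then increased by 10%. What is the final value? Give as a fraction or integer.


Start: 1361
Step 1: increase by 20% => multiply by 120/100
  1361 * 120/100 = 8166/5
Step 2: increase by 10% => multiply by 110/100
  8166/5 * 110/100 = 44913/25
Final value = 44913/25

44913/25


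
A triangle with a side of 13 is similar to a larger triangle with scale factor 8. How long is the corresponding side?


Similar triangles have proportional sides
Scale factor = 8
Smaller side = 13
Corresponding larger side = 13 * 8
= 104

104


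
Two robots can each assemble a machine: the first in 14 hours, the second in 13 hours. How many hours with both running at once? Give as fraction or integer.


Rate of A = 1/14 job per hour
Rate of B = 1/13 job per hour
Combined rate = 1/14 + 1/13
Find common denominator: (13 + 14)/(14*13) = 27/182
Combined rate = 27/182 job per hour
Time together = 1 / (27/182) = 182/27 hours

182/27


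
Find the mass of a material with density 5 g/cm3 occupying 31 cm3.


Using mass = density * volume
Density = 5 g/cm3
Volume = 31 cm3
Mass = 5 * 31
= 155 g

155


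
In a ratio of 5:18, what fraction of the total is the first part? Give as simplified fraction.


Total parts = 5 + 18 = 23
First part fraction = 5/23
Simplify: 5/23 = 5/23

5/23


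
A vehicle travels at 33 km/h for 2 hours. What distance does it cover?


Using distance = speed * time
Speed = 33 km/h
Time = 2 hours
Distance = 33 * 2
= 66 km

66


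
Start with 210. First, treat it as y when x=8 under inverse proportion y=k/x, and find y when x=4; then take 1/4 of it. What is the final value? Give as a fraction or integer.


Start with 210.
Step 1: Inverse prop: k = (210)*8; new y = k/4 = 210*8/4 = 420
Step 2: Take 1/4: 420 * 1/4 = 105
Final result = 105

105


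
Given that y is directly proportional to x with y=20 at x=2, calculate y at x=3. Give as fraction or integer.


Direct proportion: y = kx
Find k: k = 20/2 = 10
Compute y at x=3: y = 10 * 3
y = 30

30


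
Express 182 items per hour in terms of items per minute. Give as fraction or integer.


Converting from per hour to per minute
Rate = 182 items per hour
Divide by 60: 182/60
= 91/30 items per minute

91/30


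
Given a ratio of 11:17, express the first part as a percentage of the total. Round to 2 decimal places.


Total parts = 11 + 17 = 28
First part fraction = 11/28
Percentage = (11/28) * 100
= 0.392857 * 100
= 39.29%

39.29


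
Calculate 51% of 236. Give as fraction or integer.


Compute 51% of 236
Convert percentage: 51% = 51/100
Multiply: 236 * 51/100
= 12036/100
= 3009/25

3009/25


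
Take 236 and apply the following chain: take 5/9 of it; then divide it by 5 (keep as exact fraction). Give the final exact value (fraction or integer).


Start with 236.
Step 1: Take 5/9: 236 * 5/9 = 1180/9
Step 2: Divide by 5: 1180/9 / 5 = 236/9
Final result = 236/9

236/9


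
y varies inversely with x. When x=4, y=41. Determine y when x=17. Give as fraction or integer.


Inverse proportion: y = k/x
Find k: k = 4 * 41 = 164
Compute y at x=17: y = 164/17
y = 164/17

164/17


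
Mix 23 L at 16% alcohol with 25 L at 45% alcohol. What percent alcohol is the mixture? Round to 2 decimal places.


Solute in mixture 1 = 16% of 23 L = 23*16/100 = 92/25 L
Solute in mixture 2 = 45% of 25 L = 25*45/100 = 45/4 L
Total solute = 92/25 + 45/4 = 1493/100 L
Total volume = 23 + 25 = 48 L
Final concentration = 1493/100/48 * 100 = 31.10%

31.10


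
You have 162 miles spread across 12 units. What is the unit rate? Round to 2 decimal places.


Total miles = 162
Number of units = 12
Unit rate = 162 / 12
= 13.50 miles per unit

13.50


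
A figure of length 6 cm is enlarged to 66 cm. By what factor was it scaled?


Original length = 6 cm
Scaled length = 66 cm
Scale factor = 66 / 6
= 11

11


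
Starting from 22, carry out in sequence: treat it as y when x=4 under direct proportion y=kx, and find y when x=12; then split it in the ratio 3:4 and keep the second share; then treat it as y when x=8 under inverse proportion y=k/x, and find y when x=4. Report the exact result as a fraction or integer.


Start with 22.
Step 1: Direct prop: k = (22)/4; new y = k*12 = 22*12/4 = 66
Step 2: Split 3:4, second share = 66 * 4/7 = 264/7
Step 3: Inverse prop: k = (264/7)*8; new y = k/4 = 264/7*8/4 = 528/7
Final result = 528/7

528/7


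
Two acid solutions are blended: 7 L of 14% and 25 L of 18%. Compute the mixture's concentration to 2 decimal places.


Solute in mixture 1 = 14% of 7 L = 7*14/100 = 49/50 L
Solute in mixture 2 = 18% of 25 L = 25*18/100 = 9/2 L
Total solute = 49/50 + 9/2 = 137/25 L
Total volume = 7 + 25 = 32 L
Final concentration = 137/25/32 * 100 = 17.13%

17.13


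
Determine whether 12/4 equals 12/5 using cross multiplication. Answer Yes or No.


Cross multiply to check 12/4 = 12/5
Left cross product: 12 * 5 = 60
Right cross product: 4 * 12 = 48
60 != 48
Not equal, so proportions differ => No

No


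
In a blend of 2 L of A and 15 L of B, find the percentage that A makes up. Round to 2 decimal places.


Volume of A = 2 L
Volume of B = 15 L
Total volume = 2 + 15 = 17 L
Percentage of A = (2/17) * 100
= 11.76%

11.76


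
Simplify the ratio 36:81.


Find GCD(36, 81)
GCD = 9
Divide both by 9: 36/9 = 4, 81/9 = 9
Simplified ratio = 4:9

4:9


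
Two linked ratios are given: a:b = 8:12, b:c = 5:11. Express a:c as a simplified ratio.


Given a:b = 8:12 and b:c = 5:11
Make b consistent. Multiply first ratio by 5: a:b = 40:60
Multiply second ratio by 12: b:c = 60:132
Now b = 60 in both, so a:b:c = 40:60:132
Therefore a:c = 40:132
Simplify by GCD: a:c = 10:33

10:33


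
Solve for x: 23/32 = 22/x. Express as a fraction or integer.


Setting up: 23/32 = 22/x
Cross multiply: 23 * x = 32 * 22
23x = 704
x = 704/23
x = 704/23

704/23


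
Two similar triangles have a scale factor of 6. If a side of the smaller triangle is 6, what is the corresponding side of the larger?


Similar triangles have proportional sides
Scale factor = 6
Smaller side = 6
Corresponding larger side = 6 * 6
= 36

36


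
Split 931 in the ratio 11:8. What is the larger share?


Total parts = 11 + 8 = 19
Value per part = 931 / 19 = 49
First share = 11 * 49 = 539
Second share = 8 * 49 = 392
Larger share = 539

539


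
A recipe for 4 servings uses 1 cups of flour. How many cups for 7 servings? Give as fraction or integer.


Original: 1 cups for 4 servings
Target servings = 7
Scaling factor = 7/4
New amount = 1 * 7/4
= 7/4
= 7/4 cups

7/4


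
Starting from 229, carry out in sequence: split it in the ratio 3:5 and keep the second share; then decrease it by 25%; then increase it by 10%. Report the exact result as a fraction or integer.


Start with 229.
Step 1: Split 3:5, second share = 229 * 5/8 = 1145/8
Step 2: Decrease by 25%: 1145/8 * 75/100 = 3435/32
Step 3: Increase by 10%: 3435/32 * 110/100 = 7557/64
Final result = 7557/64

7557/64


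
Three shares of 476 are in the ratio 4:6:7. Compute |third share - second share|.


Total parts = 4 + 6 + 7 = 17
Value per part = 476 / 17 = 28
Shares: 4*28=112, 6*28=168, 7*28=196
Third share = 196, second share = 168
Difference = |196 - 168| = 28

28


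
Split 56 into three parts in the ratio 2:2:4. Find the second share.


Ratio = 2:2:4
Total parts = 2 + 2 + 4 = 8
Value per part = 56 / 8 = 7
First share = 2 * 7 = 14
Middle share = 2 * 7 = 14
Third share = 4 * 7 = 28

14


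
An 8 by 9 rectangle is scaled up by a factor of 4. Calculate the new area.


Original dimensions: 8 x 9
Enlargement factor = 4
New width = 8 * 4 = 32
New height = 9 * 4 = 36
New area = 32 * 36 = 1152

1152


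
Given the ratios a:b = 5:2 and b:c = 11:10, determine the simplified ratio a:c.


Given a:b = 5:2 and b:c = 11:10
Make b consistent. Multiply first ratio by 11: a:b = 55:22
Multiply second ratio by 2: b:c = 22:20
Now b = 22 in both, so a:b:c = 55:22:20
Therefore a:c = 55:20
Simplify by GCD: a:c = 11:4

11:4


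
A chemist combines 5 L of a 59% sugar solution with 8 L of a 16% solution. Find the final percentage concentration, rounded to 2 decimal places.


Solute in mixture 1 = 59% of 5 L = 5*59/100 = 59/20 L
Solute in mixture 2 = 16% of 8 L = 8*16/100 = 32/25 L
Total solute = 59/20 + 32/25 = 423/100 L
Total volume = 5 + 8 = 13 L
Final concentration = 423/100/13 * 100 = 32.54%

32.54


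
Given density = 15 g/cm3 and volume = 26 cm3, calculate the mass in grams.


Using mass = density * volume
Density = 15 g/cm3
Volume = 26 cm3
Mass = 15 * 26
= 390 g

390


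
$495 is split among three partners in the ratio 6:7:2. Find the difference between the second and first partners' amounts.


Total parts = 6 + 7 + 2 = 15
Value per part = 495 / 15 = 33
Shares: 6*33=198, 7*33=231, 2*33=66
Second share = 231, first share = 198
Difference = |231 - 198| = 33

33


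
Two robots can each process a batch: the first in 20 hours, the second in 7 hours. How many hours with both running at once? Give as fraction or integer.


Rate of A = 1/20 job per hour
Rate of B = 1/7 job per hour
Combined rate = 1/20 + 1/7
Find common denominator: (7 + 20)/(20*7) = 27/140
Combined rate = 27/140 job per hour
Time together = 1 / (27/140) = 140/27 hours

140/27


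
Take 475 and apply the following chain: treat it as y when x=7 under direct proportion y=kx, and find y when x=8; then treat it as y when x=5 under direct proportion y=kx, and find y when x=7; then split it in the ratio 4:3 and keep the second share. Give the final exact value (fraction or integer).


Start with 475.
Step 1: Direct prop: k = (475)/7; new y = k*8 = 475*8/7 = 3800/7
Step 2: Direct prop: k = (3800/7)/5; new y = k*7 = 3800/7*7/5 = 760
Step 3: Split 4:3, second share = 760 * 3/7 = 2280/7
Final result = 2280/7

2280/7


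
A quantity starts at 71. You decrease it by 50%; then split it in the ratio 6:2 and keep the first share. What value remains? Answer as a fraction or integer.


Start with 71.
Step 1: Decrease by 50%: 71 * 50/100 = 71/2
Step 2: Split 6:2, first share = 71/2 * 6/8 = 213/8
Final result = 213/8

213/8


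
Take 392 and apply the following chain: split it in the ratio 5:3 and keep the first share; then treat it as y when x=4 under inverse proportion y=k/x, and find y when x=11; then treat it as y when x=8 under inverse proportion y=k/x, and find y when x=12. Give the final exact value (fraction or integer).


Start with 392.
Step 1: Split 5:3, first share = 392 * 5/8 = 245
Step 2: Inverse prop: k = (245)*4; new y = k/11 = 245*4/11 = 980/11
Step 3: Inverse prop: k = (980/11)*8; new y = k/12 = 980/11*8/12 = 1960/33
Final result = 1960/33

1960/33


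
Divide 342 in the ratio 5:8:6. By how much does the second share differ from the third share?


Total parts = 5 + 8 + 6 = 19
Value per part = 342 / 19 = 18
Shares: 5*18=90, 8*18=144, 6*18=108
Second share = 144, third share = 108
Difference = |144 - 108| = 36

36
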